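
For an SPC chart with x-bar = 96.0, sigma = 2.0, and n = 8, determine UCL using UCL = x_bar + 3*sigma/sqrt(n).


UCL = 96.0 + 3 * 2.0 / sqrt(8)

98.12


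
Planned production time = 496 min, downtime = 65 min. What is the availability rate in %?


Formula: Availability = (Planned Time - Downtime) / Planned Time * 100
Uptime = 496 - 65 = 431 min
Availability = 431 / 496 * 100 = 86.9%

86.9%


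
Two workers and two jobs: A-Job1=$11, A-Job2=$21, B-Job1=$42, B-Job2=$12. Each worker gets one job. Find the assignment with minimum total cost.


Option 1: A->1 + B->2 = $11 + $12 = $23
Option 2: A->2 + B->1 = $21 + $42 = $63
Min cost = min($23, $63) = $23

$23


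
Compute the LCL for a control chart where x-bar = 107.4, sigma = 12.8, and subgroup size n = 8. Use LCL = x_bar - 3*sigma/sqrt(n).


LCL = 107.4 - 3 * 12.8 / sqrt(8)

93.82


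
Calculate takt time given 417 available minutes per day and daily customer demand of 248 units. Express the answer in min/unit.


Formula: Takt Time = Available Production Time / Customer Demand
Takt = 417 min/day / 248 units/day
Takt = 1.68 min/unit

1.68 min/unit


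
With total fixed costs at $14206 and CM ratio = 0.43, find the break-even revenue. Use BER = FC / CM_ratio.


Formula: BER = Fixed Costs / Contribution Margin Ratio
BER = $14206 / 0.43
BER = $33037.21 (to the nearest cent)

$33037.21


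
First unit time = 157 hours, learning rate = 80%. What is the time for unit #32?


Formula: T_n = T_1 * (learning_rate)^(log2(n)) where learning_rate = rate/100
Doublings = log2(32) = 5
T_n = 157 * 0.8^5
T_n = 157 * 0.3277 = 51.4 hours

51.4 hours


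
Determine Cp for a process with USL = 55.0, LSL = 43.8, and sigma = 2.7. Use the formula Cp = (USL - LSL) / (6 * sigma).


Cp = (55.0 - 43.8) / (6 * 2.7)

0.69


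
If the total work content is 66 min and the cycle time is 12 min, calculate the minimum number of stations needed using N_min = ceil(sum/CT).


Formula: N_min = ceil(Sum of Task Times / Cycle Time)
N_min = ceil(66 min / 12 min) = ceil(5.5)
N_min = 6 stations

6


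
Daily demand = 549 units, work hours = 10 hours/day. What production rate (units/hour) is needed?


Formula: Production Rate = Daily Demand / Available Hours
Rate = 549 units/day / 10 hours/day
Rate = 54.9 units/hour

54.9 units/hour


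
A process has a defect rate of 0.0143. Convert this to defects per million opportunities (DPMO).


DPMO = defect_rate * 1000000 = 0.0143 * 1000000

14300


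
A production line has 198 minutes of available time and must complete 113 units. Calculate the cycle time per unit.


Formula: CT = Available Time / Number of Units
CT = 198 min / 113 units
CT = 1.75 min/unit

1.75 min/unit


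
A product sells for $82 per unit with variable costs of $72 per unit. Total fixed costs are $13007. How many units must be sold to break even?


Formula: BEQ = Fixed Costs / (Price - Variable Cost)
Contribution margin = $82 - $72 = $10/unit
BEQ = ceil($13007 / $10/unit) = ceil(1300.7) = 1301 units

1301 units


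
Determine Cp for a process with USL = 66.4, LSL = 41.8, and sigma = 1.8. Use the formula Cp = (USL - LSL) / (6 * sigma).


Cp = (66.4 - 41.8) / (6 * 1.8)

2.28


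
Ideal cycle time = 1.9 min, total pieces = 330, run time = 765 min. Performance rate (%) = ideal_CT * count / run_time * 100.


Formula: Performance = (Ideal CT * Total Count) / Run Time * 100
Ideal output time = 1.9 * 330 = 627.0 min
Performance = 627.0 / 765 * 100 = 82.0%

82.0%


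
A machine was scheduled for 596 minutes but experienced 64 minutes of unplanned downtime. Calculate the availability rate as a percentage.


Formula: Availability = (Planned Time - Downtime) / Planned Time * 100
Uptime = 596 - 64 = 532 min
Availability = 532 / 596 * 100 = 89.3%

89.3%


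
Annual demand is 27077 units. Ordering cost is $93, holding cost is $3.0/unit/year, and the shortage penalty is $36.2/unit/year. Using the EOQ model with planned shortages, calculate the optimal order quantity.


Formula: EOQ* = sqrt(2DS/H) * sqrt((H+P)/P)
Base EOQ = sqrt(2*27077*93/3.0) = 1295.68 units
Correction = sqrt((3.0+36.2)/36.2) = 1.04061
EOQ* = 1295.68 * 1.04061 = 1348.3 units

1348.3 units


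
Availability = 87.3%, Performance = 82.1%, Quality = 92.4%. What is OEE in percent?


Formula: OEE = Availability * Performance * Quality / 10000
A * P = 87.3% * 82.1% / 100 = 71.67%
OEE = 71.67% * 92.4% / 100 = 66.2%

66.2%


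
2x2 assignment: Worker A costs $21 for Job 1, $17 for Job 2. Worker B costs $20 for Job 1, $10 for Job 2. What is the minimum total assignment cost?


Option 1: A->1 + B->2 = $21 + $10 = $31
Option 2: A->2 + B->1 = $17 + $20 = $37
Min cost = min($31, $37) = $31

$31


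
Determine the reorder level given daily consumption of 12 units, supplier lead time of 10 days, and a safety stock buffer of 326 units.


Formula: ROP = (Daily Demand * Lead Time) + Safety Stock
Demand during lead time = 12 * 10 = 120 units
ROP = 120 + 326 = 446 units

446 units


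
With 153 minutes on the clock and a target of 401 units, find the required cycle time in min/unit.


Formula: CT = Available Time / Number of Units
CT = 153 min / 401 units
CT = 0.38 min/unit

0.38 min/unit


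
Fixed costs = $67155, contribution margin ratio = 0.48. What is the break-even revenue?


Formula: BER = Fixed Costs / Contribution Margin Ratio
BER = $67155 / 0.48
BER = $139906.25 (to the nearest cent)

$139906.25


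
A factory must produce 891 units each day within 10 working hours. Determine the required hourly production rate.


Formula: Production Rate = Daily Demand / Available Hours
Rate = 891 units/day / 10 hours/day
Rate = 89.1 units/hour

89.1 units/hour


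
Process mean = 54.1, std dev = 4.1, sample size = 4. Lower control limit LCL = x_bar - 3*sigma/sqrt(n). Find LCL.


LCL = 54.1 - 3 * 4.1 / sqrt(4)

47.95


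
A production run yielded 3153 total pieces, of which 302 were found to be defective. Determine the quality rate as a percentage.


Formula: Quality Rate = Good Pieces / Total Pieces * 100
Good pieces = 3153 - 302 = 2851
QR = 2851 / 3153 * 100 = 90.4%

90.4%


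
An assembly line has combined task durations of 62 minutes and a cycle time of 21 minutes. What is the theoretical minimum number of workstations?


Formula: N_min = ceil(Sum of Task Times / Cycle Time)
N_min = ceil(62 min / 21 min) = ceil(2.9524)
N_min = 3 stations

3


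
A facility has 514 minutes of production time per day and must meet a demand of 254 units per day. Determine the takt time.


Formula: Takt Time = Available Production Time / Customer Demand
Takt = 514 min/day / 254 units/day
Takt = 2.02 min/unit

2.02 min/unit


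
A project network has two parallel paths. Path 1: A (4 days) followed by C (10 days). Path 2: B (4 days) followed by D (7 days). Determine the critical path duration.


Path 1 = 4 + 10 = 14 days
Path 2 = 4 + 7 = 11 days
Duration = max(14, 11) = 14 days

14 days


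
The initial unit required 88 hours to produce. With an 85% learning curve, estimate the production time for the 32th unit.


Formula: T_n = T_1 * (learning_rate)^(log2(n)) where learning_rate = rate/100
Doublings = log2(32) = 5
T_n = 88 * 0.85^5
T_n = 88 * 0.4437 = 39.0 hours

39.0 hours


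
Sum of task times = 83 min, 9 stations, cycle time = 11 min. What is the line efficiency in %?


Formula: Efficiency = Sum of Task Times / (N_stations * CT) * 100
Total station capacity = 9 stations * 11 min = 99 min
Efficiency = 83 / 99 * 100 = 83.8%

83.8%


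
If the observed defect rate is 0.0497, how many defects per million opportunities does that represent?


DPMO = defect_rate * 1000000 = 0.0497 * 1000000

49700


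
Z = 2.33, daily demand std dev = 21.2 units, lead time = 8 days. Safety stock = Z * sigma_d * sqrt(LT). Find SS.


Formula: SS = z * sigma_d * sqrt(LT)
sqrt(LT) = sqrt(8) = 2.8284
SS = 2.33 * 21.2 * 2.8284
SS = 139.7 units

139.7 units


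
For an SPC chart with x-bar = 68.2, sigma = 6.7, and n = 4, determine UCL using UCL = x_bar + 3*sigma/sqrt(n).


UCL = 68.2 + 3 * 6.7 / sqrt(4)

78.25


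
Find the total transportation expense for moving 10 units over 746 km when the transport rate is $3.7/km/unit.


TC = dist * cost * units = 746 * 3.7 * 10 = $27602.00

$27602.00


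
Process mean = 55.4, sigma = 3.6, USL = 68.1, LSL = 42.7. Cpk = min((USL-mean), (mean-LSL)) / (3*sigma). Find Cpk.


Cpu = (68.1 - 55.4) / (3 * 3.6) = 1.18
Cpl = (55.4 - 42.7) / (3 * 3.6) = 1.18
Cpk = min(1.18, 1.18) = 1.18

1.18


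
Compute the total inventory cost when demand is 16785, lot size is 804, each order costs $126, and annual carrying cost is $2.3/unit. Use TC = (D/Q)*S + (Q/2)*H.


TC = 16785/804 * 126 + 804/2 * 2.3

$3555.09


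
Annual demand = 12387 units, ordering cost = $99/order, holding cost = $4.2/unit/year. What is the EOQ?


Formula: EOQ = sqrt(2 * D * S / H)
Numerator: 2 * 12387 * 99 = 2452626
2DS/H = 2452626 / 4.2 = 583958.6
EOQ = sqrt(583958.6) = 764.2 units

764.2 units


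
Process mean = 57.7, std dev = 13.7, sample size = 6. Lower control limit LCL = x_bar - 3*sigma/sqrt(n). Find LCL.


LCL = 57.7 - 3 * 13.7 / sqrt(6)

40.92


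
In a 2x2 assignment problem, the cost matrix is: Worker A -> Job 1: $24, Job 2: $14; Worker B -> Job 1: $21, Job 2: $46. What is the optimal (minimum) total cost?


Option 1: A->1 + B->2 = $24 + $46 = $70
Option 2: A->2 + B->1 = $14 + $21 = $35
Min cost = min($70, $35) = $35

$35


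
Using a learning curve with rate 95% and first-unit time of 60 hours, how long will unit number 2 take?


Formula: T_n = T_1 * (learning_rate)^(log2(n)) where learning_rate = rate/100
Doublings = log2(2) = 1
T_n = 60 * 0.95^1
T_n = 60 * 0.95 = 57.0 hours

57.0 hours


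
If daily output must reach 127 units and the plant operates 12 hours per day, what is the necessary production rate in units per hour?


Formula: Production Rate = Daily Demand / Available Hours
Rate = 127 units/day / 12 hours/day
Rate = 10.6 units/hour

10.6 units/hour


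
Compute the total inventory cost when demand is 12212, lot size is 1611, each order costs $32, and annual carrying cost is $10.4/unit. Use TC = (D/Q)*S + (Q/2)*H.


TC = 12212/1611 * 32 + 1611/2 * 10.4

$8619.77


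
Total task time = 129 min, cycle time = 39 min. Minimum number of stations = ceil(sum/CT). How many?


Formula: N_min = ceil(Sum of Task Times / Cycle Time)
N_min = ceil(129 min / 39 min) = ceil(3.3077)
N_min = 4 stations

4


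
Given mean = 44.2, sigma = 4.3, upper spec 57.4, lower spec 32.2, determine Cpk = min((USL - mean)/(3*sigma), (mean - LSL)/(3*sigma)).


Cpu = (57.4 - 44.2) / (3 * 4.3) = 1.02
Cpl = (44.2 - 32.2) / (3 * 4.3) = 0.93
Cpk = min(1.02, 0.93) = 0.93

0.93


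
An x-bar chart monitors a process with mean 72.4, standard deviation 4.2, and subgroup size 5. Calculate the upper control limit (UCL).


UCL = 72.4 + 3 * 4.2 / sqrt(5)

78.03


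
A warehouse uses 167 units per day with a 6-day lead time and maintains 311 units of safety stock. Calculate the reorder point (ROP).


Formula: ROP = (Daily Demand * Lead Time) + Safety Stock
Demand during lead time = 167 * 6 = 1002 units
ROP = 1002 + 311 = 1313 units

1313 units


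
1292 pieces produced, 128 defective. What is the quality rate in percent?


Formula: Quality Rate = Good Pieces / Total Pieces * 100
Good pieces = 1292 - 128 = 1164
QR = 1164 / 1292 * 100 = 90.1%

90.1%


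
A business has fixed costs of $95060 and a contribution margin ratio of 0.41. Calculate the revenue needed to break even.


Formula: BER = Fixed Costs / Contribution Margin Ratio
BER = $95060 / 0.41
BER = $231853.66 (to the nearest cent)

$231853.66


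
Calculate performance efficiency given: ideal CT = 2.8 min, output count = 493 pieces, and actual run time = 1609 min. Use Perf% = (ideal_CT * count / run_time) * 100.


Formula: Performance = (Ideal CT * Total Count) / Run Time * 100
Ideal output time = 2.8 * 493 = 1380.4 min
Performance = 1380.4 / 1609 * 100 = 85.8%

85.8%


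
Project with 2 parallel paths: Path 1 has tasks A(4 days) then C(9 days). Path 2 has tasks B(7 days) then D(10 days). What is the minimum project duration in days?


Path 1 = 4 + 9 = 13 days
Path 2 = 7 + 10 = 17 days
Duration = max(13, 17) = 17 days

17 days


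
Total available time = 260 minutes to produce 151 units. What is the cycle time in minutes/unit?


Formula: CT = Available Time / Number of Units
CT = 260 min / 151 units
CT = 1.72 min/unit

1.72 min/unit


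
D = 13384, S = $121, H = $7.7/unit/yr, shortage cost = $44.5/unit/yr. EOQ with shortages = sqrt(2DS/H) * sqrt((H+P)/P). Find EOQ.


Formula: EOQ* = sqrt(2DS/H) * sqrt((H+P)/P)
Base EOQ = sqrt(2*13384*121/7.7) = 648.57 units
Correction = sqrt((7.7+44.5)/44.5) = 1.08307
EOQ* = 648.57 * 1.08307 = 702.4 units

702.4 units


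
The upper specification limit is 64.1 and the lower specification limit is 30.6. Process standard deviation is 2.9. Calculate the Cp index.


Cp = (64.1 - 30.6) / (6 * 2.9)

1.93


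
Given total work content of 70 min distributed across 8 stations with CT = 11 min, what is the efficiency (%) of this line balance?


Formula: Efficiency = Sum of Task Times / (N_stations * CT) * 100
Total station capacity = 8 stations * 11 min = 88 min
Efficiency = 70 / 88 * 100 = 79.5%

79.5%


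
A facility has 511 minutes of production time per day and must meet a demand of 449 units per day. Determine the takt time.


Formula: Takt Time = Available Production Time / Customer Demand
Takt = 511 min/day / 449 units/day
Takt = 1.14 min/unit

1.14 min/unit


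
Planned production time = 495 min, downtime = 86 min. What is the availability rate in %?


Formula: Availability = (Planned Time - Downtime) / Planned Time * 100
Uptime = 495 - 86 = 409 min
Availability = 409 / 495 * 100 = 82.6%

82.6%


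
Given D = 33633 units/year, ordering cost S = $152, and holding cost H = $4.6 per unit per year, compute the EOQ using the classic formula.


Formula: EOQ = sqrt(2 * D * S / H)
Numerator: 2 * 33633 * 152 = 10224432
2DS/H = 10224432 / 4.6 = 2222702.6
EOQ = sqrt(2222702.6) = 1490.9 units

1490.9 units


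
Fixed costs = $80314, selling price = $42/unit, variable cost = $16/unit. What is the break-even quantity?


Formula: BEQ = Fixed Costs / (Price - Variable Cost)
Contribution margin = $42 - $16 = $26/unit
BEQ = ceil($80314 / $26/unit) = ceil(3089.0) = 3089 units

3089 units


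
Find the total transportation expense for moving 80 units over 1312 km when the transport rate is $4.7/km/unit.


TC = dist * cost * units = 1312 * 4.7 * 80 = $493312.00

$493312.00


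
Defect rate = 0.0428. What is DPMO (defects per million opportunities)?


DPMO = defect_rate * 1000000 = 0.0428 * 1000000

42800


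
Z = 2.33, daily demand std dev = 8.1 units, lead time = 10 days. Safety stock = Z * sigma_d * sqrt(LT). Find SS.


Formula: SS = z * sigma_d * sqrt(LT)
sqrt(LT) = sqrt(10) = 3.1623
SS = 2.33 * 8.1 * 3.1623
SS = 59.7 units

59.7 units


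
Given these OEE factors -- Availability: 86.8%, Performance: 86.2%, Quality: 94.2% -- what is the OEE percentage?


Formula: OEE = Availability * Performance * Quality / 10000
A * P = 86.8% * 86.2% / 100 = 74.82%
OEE = 74.82% * 94.2% / 100 = 70.5%

70.5%


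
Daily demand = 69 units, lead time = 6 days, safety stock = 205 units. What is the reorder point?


Formula: ROP = (Daily Demand * Lead Time) + Safety Stock
Demand during lead time = 69 * 6 = 414 units
ROP = 414 + 205 = 619 units

619 units


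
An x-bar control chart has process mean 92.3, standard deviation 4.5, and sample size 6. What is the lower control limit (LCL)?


LCL = 92.3 - 3 * 4.5 / sqrt(6)

86.79


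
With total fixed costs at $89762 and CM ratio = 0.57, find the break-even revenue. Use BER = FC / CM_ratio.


Formula: BER = Fixed Costs / Contribution Margin Ratio
BER = $89762 / 0.57
BER = $157477.19 (to the nearest cent)

$157477.19


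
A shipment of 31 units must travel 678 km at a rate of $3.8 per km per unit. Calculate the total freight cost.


TC = dist * cost * units = 678 * 3.8 * 31 = $79868.40

$79868.40


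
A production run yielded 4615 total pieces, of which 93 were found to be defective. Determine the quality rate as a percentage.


Formula: Quality Rate = Good Pieces / Total Pieces * 100
Good pieces = 4615 - 93 = 4522
QR = 4522 / 4615 * 100 = 98.0%

98.0%


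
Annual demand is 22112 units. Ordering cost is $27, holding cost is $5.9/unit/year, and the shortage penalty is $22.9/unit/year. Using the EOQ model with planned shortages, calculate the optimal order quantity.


Formula: EOQ* = sqrt(2DS/H) * sqrt((H+P)/P)
Base EOQ = sqrt(2*22112*27/5.9) = 449.87 units
Correction = sqrt((5.9+22.9)/22.9) = 1.12145
EOQ* = 449.87 * 1.12145 = 504.5 units

504.5 units


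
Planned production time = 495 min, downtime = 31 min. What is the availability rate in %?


Formula: Availability = (Planned Time - Downtime) / Planned Time * 100
Uptime = 495 - 31 = 464 min
Availability = 464 / 495 * 100 = 93.7%

93.7%


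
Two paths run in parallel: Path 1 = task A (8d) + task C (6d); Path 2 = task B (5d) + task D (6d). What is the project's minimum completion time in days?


Path 1 = 8 + 6 = 14 days
Path 2 = 5 + 6 = 11 days
Duration = max(14, 11) = 14 days

14 days


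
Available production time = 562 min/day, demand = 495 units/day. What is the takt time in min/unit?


Formula: Takt Time = Available Production Time / Customer Demand
Takt = 562 min/day / 495 units/day
Takt = 1.14 min/unit

1.14 min/unit


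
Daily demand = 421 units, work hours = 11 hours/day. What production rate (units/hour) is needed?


Formula: Production Rate = Daily Demand / Available Hours
Rate = 421 units/day / 11 hours/day
Rate = 38.3 units/hour

38.3 units/hour


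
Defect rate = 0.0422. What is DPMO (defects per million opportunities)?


DPMO = defect_rate * 1000000 = 0.0422 * 1000000

42200


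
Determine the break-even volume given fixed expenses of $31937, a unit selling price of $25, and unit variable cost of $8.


Formula: BEQ = Fixed Costs / (Price - Variable Cost)
Contribution margin = $25 - $8 = $17/unit
BEQ = ceil($31937 / $17/unit) = ceil(1878.65) = 1879 units

1879 units


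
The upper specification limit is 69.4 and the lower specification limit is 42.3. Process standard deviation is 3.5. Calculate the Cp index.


Cp = (69.4 - 42.3) / (6 * 3.5)

1.29


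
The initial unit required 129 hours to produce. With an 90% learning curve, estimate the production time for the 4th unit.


Formula: T_n = T_1 * (learning_rate)^(log2(n)) where learning_rate = rate/100
Doublings = log2(4) = 2
T_n = 129 * 0.9^2
T_n = 129 * 0.81 = 104.5 hours

104.5 hours


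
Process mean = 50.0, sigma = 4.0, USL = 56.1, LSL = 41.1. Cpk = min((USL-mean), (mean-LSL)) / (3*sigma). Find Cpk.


Cpu = (56.1 - 50.0) / (3 * 4.0) = 0.51
Cpl = (50.0 - 41.1) / (3 * 4.0) = 0.74
Cpk = min(0.51, 0.74) = 0.51

0.51


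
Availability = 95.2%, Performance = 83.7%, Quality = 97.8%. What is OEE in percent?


Formula: OEE = Availability * Performance * Quality / 10000
A * P = 95.2% * 83.7% / 100 = 79.68%
OEE = 79.68% * 97.8% / 100 = 77.9%

77.9%


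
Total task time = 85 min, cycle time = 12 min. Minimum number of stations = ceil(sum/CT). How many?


Formula: N_min = ceil(Sum of Task Times / Cycle Time)
N_min = ceil(85 min / 12 min) = ceil(7.0833)
N_min = 8 stations

8


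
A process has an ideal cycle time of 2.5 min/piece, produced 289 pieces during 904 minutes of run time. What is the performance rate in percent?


Formula: Performance = (Ideal CT * Total Count) / Run Time * 100
Ideal output time = 2.5 * 289 = 722.5 min
Performance = 722.5 / 904 * 100 = 79.9%

79.9%


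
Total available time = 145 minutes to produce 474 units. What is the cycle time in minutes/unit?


Formula: CT = Available Time / Number of Units
CT = 145 min / 474 units
CT = 0.31 min/unit

0.31 min/unit


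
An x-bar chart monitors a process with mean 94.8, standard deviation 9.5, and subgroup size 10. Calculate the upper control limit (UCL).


UCL = 94.8 + 3 * 9.5 / sqrt(10)

103.81


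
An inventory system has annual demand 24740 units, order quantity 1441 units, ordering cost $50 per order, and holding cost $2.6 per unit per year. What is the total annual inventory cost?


TC = 24740/1441 * 50 + 1441/2 * 2.6

$2731.73


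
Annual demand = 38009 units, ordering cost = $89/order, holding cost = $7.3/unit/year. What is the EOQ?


Formula: EOQ = sqrt(2 * D * S / H)
Numerator: 2 * 38009 * 89 = 6765602
2DS/H = 6765602 / 7.3 = 926794.8
EOQ = sqrt(926794.8) = 962.7 units

962.7 units


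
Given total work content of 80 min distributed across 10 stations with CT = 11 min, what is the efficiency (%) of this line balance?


Formula: Efficiency = Sum of Task Times / (N_stations * CT) * 100
Total station capacity = 10 stations * 11 min = 110 min
Efficiency = 80 / 110 * 100 = 72.7%

72.7%


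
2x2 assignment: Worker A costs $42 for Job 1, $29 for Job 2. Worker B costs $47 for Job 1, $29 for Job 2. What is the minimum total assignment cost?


Option 1: A->1 + B->2 = $42 + $29 = $71
Option 2: A->2 + B->1 = $29 + $47 = $76
Min cost = min($71, $76) = $71

$71


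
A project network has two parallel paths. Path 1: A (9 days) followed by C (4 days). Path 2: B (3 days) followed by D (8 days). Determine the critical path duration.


Path 1 = 9 + 4 = 13 days
Path 2 = 3 + 8 = 11 days
Duration = max(13, 11) = 13 days

13 days


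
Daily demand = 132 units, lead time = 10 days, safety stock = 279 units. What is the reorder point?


Formula: ROP = (Daily Demand * Lead Time) + Safety Stock
Demand during lead time = 132 * 10 = 1320 units
ROP = 1320 + 279 = 1599 units

1599 units


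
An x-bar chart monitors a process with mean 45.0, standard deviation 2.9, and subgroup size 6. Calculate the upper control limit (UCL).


UCL = 45.0 + 3 * 2.9 / sqrt(6)

48.55


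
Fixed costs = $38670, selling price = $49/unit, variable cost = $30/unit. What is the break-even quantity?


Formula: BEQ = Fixed Costs / (Price - Variable Cost)
Contribution margin = $49 - $30 = $19/unit
BEQ = ceil($38670 / $19/unit) = ceil(2035.26) = 2036 units

2036 units


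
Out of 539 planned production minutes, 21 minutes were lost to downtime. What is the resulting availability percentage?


Formula: Availability = (Planned Time - Downtime) / Planned Time * 100
Uptime = 539 - 21 = 518 min
Availability = 518 / 539 * 100 = 96.1%

96.1%


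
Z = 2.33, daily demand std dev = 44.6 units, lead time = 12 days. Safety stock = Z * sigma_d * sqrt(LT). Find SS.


Formula: SS = z * sigma_d * sqrt(LT)
sqrt(LT) = sqrt(12) = 3.4641
SS = 2.33 * 44.6 * 3.4641
SS = 360.0 units

360.0 units


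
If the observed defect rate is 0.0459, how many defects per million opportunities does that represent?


DPMO = defect_rate * 1000000 = 0.0459 * 1000000

45900


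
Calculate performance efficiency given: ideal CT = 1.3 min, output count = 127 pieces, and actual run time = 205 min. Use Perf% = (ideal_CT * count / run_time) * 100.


Formula: Performance = (Ideal CT * Total Count) / Run Time * 100
Ideal output time = 1.3 * 127 = 165.1 min
Performance = 165.1 / 205 * 100 = 80.5%

80.5%


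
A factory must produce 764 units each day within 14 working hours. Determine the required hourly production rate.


Formula: Production Rate = Daily Demand / Available Hours
Rate = 764 units/day / 14 hours/day
Rate = 54.6 units/hour

54.6 units/hour


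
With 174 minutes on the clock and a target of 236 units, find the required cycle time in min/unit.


Formula: CT = Available Time / Number of Units
CT = 174 min / 236 units
CT = 0.74 min/unit

0.74 min/unit


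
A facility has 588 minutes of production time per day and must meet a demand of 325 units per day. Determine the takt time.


Formula: Takt Time = Available Production Time / Customer Demand
Takt = 588 min/day / 325 units/day
Takt = 1.81 min/unit

1.81 min/unit


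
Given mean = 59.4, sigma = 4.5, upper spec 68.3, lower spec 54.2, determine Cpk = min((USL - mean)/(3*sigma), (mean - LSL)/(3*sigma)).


Cpu = (68.3 - 59.4) / (3 * 4.5) = 0.66
Cpl = (59.4 - 54.2) / (3 * 4.5) = 0.39
Cpk = min(0.66, 0.39) = 0.39

0.39


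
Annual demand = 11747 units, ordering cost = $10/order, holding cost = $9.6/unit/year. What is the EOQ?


Formula: EOQ = sqrt(2 * D * S / H)
Numerator: 2 * 11747 * 10 = 234940
2DS/H = 234940 / 9.6 = 24472.9
EOQ = sqrt(24472.9) = 156.4 units

156.4 units


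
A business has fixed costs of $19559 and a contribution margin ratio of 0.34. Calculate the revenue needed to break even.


Formula: BER = Fixed Costs / Contribution Margin Ratio
BER = $19559 / 0.34
BER = $57526.47 (to the nearest cent)

$57526.47


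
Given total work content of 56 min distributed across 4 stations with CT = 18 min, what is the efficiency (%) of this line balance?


Formula: Efficiency = Sum of Task Times / (N_stations * CT) * 100
Total station capacity = 4 stations * 18 min = 72 min
Efficiency = 56 / 72 * 100 = 77.8%

77.8%


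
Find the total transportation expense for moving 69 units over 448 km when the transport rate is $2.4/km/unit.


TC = dist * cost * units = 448 * 2.4 * 69 = $74188.80

$74188.80


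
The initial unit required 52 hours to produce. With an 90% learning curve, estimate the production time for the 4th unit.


Formula: T_n = T_1 * (learning_rate)^(log2(n)) where learning_rate = rate/100
Doublings = log2(4) = 2
T_n = 52 * 0.9^2
T_n = 52 * 0.81 = 42.1 hours

42.1 hours


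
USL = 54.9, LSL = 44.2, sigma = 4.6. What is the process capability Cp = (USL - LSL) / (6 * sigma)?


Cp = (54.9 - 44.2) / (6 * 4.6)

0.39


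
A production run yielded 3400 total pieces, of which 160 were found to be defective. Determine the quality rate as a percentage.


Formula: Quality Rate = Good Pieces / Total Pieces * 100
Good pieces = 3400 - 160 = 3240
QR = 3240 / 3400 * 100 = 95.3%

95.3%


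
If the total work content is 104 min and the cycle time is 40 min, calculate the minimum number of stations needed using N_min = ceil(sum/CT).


Formula: N_min = ceil(Sum of Task Times / Cycle Time)
N_min = ceil(104 min / 40 min) = ceil(2.6)
N_min = 3 stations

3


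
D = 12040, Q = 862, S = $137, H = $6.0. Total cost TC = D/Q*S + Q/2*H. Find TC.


TC = 12040/862 * 137 + 862/2 * 6.0

$4499.55


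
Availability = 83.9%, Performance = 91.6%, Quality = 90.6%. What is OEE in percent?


Formula: OEE = Availability * Performance * Quality / 10000
A * P = 83.9% * 91.6% / 100 = 76.85%
OEE = 76.85% * 90.6% / 100 = 69.6%

69.6%


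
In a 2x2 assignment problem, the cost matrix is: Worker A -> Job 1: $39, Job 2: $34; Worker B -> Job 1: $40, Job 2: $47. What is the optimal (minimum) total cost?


Option 1: A->1 + B->2 = $39 + $47 = $86
Option 2: A->2 + B->1 = $34 + $40 = $74
Min cost = min($86, $74) = $74

$74


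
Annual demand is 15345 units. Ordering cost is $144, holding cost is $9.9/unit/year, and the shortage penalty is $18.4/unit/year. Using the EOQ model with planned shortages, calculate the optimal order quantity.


Formula: EOQ* = sqrt(2DS/H) * sqrt((H+P)/P)
Base EOQ = sqrt(2*15345*144/9.9) = 668.13 units
Correction = sqrt((9.9+18.4)/18.4) = 1.24018
EOQ* = 668.13 * 1.24018 = 828.6 units

828.6 units


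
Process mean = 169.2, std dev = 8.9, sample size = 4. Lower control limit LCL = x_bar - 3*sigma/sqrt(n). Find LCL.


LCL = 169.2 - 3 * 8.9 / sqrt(4)

155.85


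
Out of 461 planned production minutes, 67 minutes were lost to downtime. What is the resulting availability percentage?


Formula: Availability = (Planned Time - Downtime) / Planned Time * 100
Uptime = 461 - 67 = 394 min
Availability = 394 / 461 * 100 = 85.5%

85.5%


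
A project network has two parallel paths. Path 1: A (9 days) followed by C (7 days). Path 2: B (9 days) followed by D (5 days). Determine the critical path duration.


Path 1 = 9 + 7 = 16 days
Path 2 = 9 + 5 = 14 days
Duration = max(16, 14) = 16 days

16 days


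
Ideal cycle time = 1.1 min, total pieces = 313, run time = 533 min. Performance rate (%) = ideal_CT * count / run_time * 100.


Formula: Performance = (Ideal CT * Total Count) / Run Time * 100
Ideal output time = 1.1 * 313 = 344.3 min
Performance = 344.3 / 533 * 100 = 64.6%

64.6%


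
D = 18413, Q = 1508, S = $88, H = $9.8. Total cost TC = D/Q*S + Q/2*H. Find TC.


TC = 18413/1508 * 88 + 1508/2 * 9.8

$8463.70


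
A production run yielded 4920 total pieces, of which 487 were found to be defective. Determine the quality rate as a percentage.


Formula: Quality Rate = Good Pieces / Total Pieces * 100
Good pieces = 4920 - 487 = 4433
QR = 4433 / 4920 * 100 = 90.1%

90.1%


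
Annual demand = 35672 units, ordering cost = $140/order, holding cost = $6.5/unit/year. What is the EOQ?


Formula: EOQ = sqrt(2 * D * S / H)
Numerator: 2 * 35672 * 140 = 9988160
2DS/H = 9988160 / 6.5 = 1536640.0
EOQ = sqrt(1536640.0) = 1239.6 units

1239.6 units


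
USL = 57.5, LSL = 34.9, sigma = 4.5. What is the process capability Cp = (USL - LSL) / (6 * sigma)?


Cp = (57.5 - 34.9) / (6 * 4.5)

0.84


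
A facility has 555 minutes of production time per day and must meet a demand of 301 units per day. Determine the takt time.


Formula: Takt Time = Available Production Time / Customer Demand
Takt = 555 min/day / 301 units/day
Takt = 1.84 min/unit

1.84 min/unit


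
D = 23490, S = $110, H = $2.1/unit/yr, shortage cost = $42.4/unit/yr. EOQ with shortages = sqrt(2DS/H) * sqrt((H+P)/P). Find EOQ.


Formula: EOQ* = sqrt(2DS/H) * sqrt((H+P)/P)
Base EOQ = sqrt(2*23490*110/2.1) = 1568.71 units
Correction = sqrt((2.1+42.4)/42.4) = 1.02446
EOQ* = 1568.71 * 1.02446 = 1607.1 units

1607.1 units


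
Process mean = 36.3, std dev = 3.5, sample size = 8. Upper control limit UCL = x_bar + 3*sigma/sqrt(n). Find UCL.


UCL = 36.3 + 3 * 3.5 / sqrt(8)

40.01


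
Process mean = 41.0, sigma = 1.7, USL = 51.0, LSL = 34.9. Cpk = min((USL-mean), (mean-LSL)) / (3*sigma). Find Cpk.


Cpu = (51.0 - 41.0) / (3 * 1.7) = 1.96
Cpl = (41.0 - 34.9) / (3 * 1.7) = 1.2
Cpk = min(1.96, 1.2) = 1.2

1.2


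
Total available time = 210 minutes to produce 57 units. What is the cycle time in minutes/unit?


Formula: CT = Available Time / Number of Units
CT = 210 min / 57 units
CT = 3.68 min/unit

3.68 min/unit


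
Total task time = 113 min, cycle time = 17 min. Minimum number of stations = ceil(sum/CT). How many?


Formula: N_min = ceil(Sum of Task Times / Cycle Time)
N_min = ceil(113 min / 17 min) = ceil(6.6471)
N_min = 7 stations

7


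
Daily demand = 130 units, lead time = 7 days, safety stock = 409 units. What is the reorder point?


Formula: ROP = (Daily Demand * Lead Time) + Safety Stock
Demand during lead time = 130 * 7 = 910 units
ROP = 910 + 409 = 1319 units

1319 units


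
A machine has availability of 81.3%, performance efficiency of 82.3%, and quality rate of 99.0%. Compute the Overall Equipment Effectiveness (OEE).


Formula: OEE = Availability * Performance * Quality / 10000
A * P = 81.3% * 82.3% / 100 = 66.91%
OEE = 66.91% * 99.0% / 100 = 66.2%

66.2%


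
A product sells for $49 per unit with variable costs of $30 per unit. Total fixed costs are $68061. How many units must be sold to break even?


Formula: BEQ = Fixed Costs / (Price - Variable Cost)
Contribution margin = $49 - $30 = $19/unit
BEQ = ceil($68061 / $19/unit) = ceil(3582.16) = 3583 units

3583 units


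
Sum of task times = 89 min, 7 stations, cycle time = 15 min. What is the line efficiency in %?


Formula: Efficiency = Sum of Task Times / (N_stations * CT) * 100
Total station capacity = 7 stations * 15 min = 105 min
Efficiency = 89 / 105 * 100 = 84.8%

84.8%


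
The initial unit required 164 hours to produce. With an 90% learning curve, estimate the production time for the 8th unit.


Formula: T_n = T_1 * (learning_rate)^(log2(n)) where learning_rate = rate/100
Doublings = log2(8) = 3
T_n = 164 * 0.9^3
T_n = 164 * 0.729 = 119.6 hours

119.6 hours


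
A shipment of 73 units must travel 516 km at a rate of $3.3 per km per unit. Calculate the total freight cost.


TC = dist * cost * units = 516 * 3.3 * 73 = $124304.40

$124304.40


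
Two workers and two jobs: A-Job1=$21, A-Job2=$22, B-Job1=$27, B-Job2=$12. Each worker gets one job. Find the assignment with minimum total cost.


Option 1: A->1 + B->2 = $21 + $12 = $33
Option 2: A->2 + B->1 = $22 + $27 = $49
Min cost = min($33, $49) = $33

$33


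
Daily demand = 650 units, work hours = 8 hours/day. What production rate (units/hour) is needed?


Formula: Production Rate = Daily Demand / Available Hours
Rate = 650 units/day / 8 hours/day
Rate = 81.3 units/hour

81.3 units/hour


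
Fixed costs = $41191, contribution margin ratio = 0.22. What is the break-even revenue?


Formula: BER = Fixed Costs / Contribution Margin Ratio
BER = $41191 / 0.22
BER = $187231.82 (to the nearest cent)

$187231.82


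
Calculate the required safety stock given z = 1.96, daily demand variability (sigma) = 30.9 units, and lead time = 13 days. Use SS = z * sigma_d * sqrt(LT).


Formula: SS = z * sigma_d * sqrt(LT)
sqrt(LT) = sqrt(13) = 3.6056
SS = 1.96 * 30.9 * 3.6056
SS = 218.4 units

218.4 units


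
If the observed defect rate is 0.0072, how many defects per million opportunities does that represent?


DPMO = defect_rate * 1000000 = 0.0072 * 1000000

7200


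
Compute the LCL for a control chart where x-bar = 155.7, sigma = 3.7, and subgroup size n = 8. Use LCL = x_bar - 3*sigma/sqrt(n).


LCL = 155.7 - 3 * 3.7 / sqrt(8)

151.78


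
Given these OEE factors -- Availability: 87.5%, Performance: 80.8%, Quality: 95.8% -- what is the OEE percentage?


Formula: OEE = Availability * Performance * Quality / 10000
A * P = 87.5% * 80.8% / 100 = 70.7%
OEE = 70.7% * 95.8% / 100 = 67.7%

67.7%


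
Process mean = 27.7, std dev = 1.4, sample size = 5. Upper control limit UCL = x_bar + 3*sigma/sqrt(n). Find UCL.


UCL = 27.7 + 3 * 1.4 / sqrt(5)

29.58


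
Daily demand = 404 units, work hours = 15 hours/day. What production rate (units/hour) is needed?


Formula: Production Rate = Daily Demand / Available Hours
Rate = 404 units/day / 15 hours/day
Rate = 26.9 units/hour

26.9 units/hour


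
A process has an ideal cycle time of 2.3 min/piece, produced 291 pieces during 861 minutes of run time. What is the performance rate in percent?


Formula: Performance = (Ideal CT * Total Count) / Run Time * 100
Ideal output time = 2.3 * 291 = 669.3 min
Performance = 669.3 / 861 * 100 = 77.7%

77.7%


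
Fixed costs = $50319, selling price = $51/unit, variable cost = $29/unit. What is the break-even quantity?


Formula: BEQ = Fixed Costs / (Price - Variable Cost)
Contribution margin = $51 - $29 = $22/unit
BEQ = ceil($50319 / $22/unit) = ceil(2287.23) = 2288 units

2288 units


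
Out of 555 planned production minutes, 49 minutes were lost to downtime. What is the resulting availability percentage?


Formula: Availability = (Planned Time - Downtime) / Planned Time * 100
Uptime = 555 - 49 = 506 min
Availability = 506 / 555 * 100 = 91.2%

91.2%


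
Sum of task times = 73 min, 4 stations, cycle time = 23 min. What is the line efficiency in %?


Formula: Efficiency = Sum of Task Times / (N_stations * CT) * 100
Total station capacity = 4 stations * 23 min = 92 min
Efficiency = 73 / 92 * 100 = 79.3%

79.3%


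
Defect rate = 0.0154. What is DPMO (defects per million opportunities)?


DPMO = defect_rate * 1000000 = 0.0154 * 1000000

15400


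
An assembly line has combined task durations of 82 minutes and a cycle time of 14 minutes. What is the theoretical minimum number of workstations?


Formula: N_min = ceil(Sum of Task Times / Cycle Time)
N_min = ceil(82 min / 14 min) = ceil(5.8571)
N_min = 6 stations

6


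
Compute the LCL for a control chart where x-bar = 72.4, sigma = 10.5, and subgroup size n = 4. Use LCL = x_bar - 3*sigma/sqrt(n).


LCL = 72.4 - 3 * 10.5 / sqrt(4)

56.65


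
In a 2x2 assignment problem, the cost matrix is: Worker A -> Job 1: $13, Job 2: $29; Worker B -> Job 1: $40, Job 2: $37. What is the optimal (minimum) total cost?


Option 1: A->1 + B->2 = $13 + $37 = $50
Option 2: A->2 + B->1 = $29 + $40 = $69
Min cost = min($50, $69) = $50

$50


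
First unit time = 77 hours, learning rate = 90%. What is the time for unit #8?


Formula: T_n = T_1 * (learning_rate)^(log2(n)) where learning_rate = rate/100
Doublings = log2(8) = 3
T_n = 77 * 0.9^3
T_n = 77 * 0.729 = 56.1 hours

56.1 hours


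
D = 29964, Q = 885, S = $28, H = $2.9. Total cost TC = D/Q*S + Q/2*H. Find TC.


TC = 29964/885 * 28 + 885/2 * 2.9

$2231.26


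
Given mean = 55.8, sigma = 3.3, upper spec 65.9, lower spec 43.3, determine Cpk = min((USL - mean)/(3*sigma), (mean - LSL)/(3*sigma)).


Cpu = (65.9 - 55.8) / (3 * 3.3) = 1.02
Cpl = (55.8 - 43.3) / (3 * 3.3) = 1.26
Cpk = min(1.02, 1.26) = 1.02

1.02


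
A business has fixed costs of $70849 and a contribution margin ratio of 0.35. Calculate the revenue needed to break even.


Formula: BER = Fixed Costs / Contribution Margin Ratio
BER = $70849 / 0.35
BER = $202425.71 (to the nearest cent)

$202425.71


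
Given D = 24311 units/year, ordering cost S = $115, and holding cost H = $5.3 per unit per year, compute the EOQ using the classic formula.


Formula: EOQ = sqrt(2 * D * S / H)
Numerator: 2 * 24311 * 115 = 5591530
2DS/H = 5591530 / 5.3 = 1055005.7
EOQ = sqrt(1055005.7) = 1027.1 units

1027.1 units


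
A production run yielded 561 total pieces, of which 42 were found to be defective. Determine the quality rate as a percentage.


Formula: Quality Rate = Good Pieces / Total Pieces * 100
Good pieces = 561 - 42 = 519
QR = 519 / 561 * 100 = 92.5%

92.5%


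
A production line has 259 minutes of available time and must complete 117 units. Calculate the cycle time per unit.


Formula: CT = Available Time / Number of Units
CT = 259 min / 117 units
CT = 2.21 min/unit

2.21 min/unit


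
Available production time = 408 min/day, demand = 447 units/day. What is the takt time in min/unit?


Formula: Takt Time = Available Production Time / Customer Demand
Takt = 408 min/day / 447 units/day
Takt = 0.91 min/unit

0.91 min/unit


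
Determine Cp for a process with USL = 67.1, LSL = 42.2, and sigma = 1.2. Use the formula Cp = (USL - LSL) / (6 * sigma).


Cp = (67.1 - 42.2) / (6 * 1.2)

3.46


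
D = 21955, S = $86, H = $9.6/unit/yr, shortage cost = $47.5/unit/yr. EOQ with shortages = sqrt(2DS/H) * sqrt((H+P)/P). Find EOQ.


Formula: EOQ* = sqrt(2DS/H) * sqrt((H+P)/P)
Base EOQ = sqrt(2*21955*86/9.6) = 627.18 units
Correction = sqrt((9.6+47.5)/47.5) = 1.09641
EOQ* = 627.18 * 1.09641 = 687.6 units

687.6 units


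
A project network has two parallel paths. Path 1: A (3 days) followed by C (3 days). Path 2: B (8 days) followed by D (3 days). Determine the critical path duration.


Path 1 = 3 + 3 = 6 days
Path 2 = 8 + 3 = 11 days
Duration = max(6, 11) = 11 days

11 days


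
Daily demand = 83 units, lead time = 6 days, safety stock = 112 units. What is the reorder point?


Formula: ROP = (Daily Demand * Lead Time) + Safety Stock
Demand during lead time = 83 * 6 = 498 units
ROP = 498 + 112 = 610 units

610 units


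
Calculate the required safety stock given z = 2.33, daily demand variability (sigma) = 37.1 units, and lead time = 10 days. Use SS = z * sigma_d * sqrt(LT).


Formula: SS = z * sigma_d * sqrt(LT)
sqrt(LT) = sqrt(10) = 3.1623
SS = 2.33 * 37.1 * 3.1623
SS = 273.4 units

273.4 units
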